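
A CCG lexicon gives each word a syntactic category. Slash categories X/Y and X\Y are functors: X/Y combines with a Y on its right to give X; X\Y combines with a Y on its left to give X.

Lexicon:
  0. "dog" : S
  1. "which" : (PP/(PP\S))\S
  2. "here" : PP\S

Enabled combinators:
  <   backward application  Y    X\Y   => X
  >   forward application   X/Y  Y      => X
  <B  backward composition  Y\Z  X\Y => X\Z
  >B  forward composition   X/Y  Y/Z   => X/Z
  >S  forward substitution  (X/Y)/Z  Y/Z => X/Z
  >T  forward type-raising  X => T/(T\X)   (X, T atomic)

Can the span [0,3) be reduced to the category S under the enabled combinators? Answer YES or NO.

NO

S (PP/(PP\S))\S PP\S
CKY chart[0,3] = {N/(N\PP), NP/(NP\PP), PP, PP/(PP\PP), S/(S\PP)}; S ∉ chart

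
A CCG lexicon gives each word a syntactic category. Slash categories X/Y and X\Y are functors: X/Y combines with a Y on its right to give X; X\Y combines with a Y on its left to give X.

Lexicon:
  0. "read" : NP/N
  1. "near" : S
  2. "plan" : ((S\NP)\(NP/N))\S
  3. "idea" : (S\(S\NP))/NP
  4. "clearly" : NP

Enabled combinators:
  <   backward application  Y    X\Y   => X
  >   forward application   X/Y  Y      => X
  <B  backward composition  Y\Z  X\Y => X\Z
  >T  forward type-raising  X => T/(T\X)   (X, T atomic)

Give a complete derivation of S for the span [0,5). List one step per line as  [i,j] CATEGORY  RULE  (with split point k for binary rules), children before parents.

[0,5] S   <
  [0,3] S\NP   <
    [0,1] "read" : NP/N
    [1,3] (S\NP)\(NP/N)   <
      [1,2] "near" : S
      [2,3] "plan" : ((S\NP)\(NP/N))\S
  [3,5] S\(S\NP)   >
    [3,4] "idea" : (S\(S\NP))/NP
    [4,5] "clearly" : NP

[0,1] NP/N  lex  "read"
[1,2] S  lex  "near"
[2,3] ((S\NP)\(NP/N))\S  lex  "plan"
[1,3] (S\NP)\(NP/N)  <  k=2
[0,3] S\NP  <  k=1
[3,4] (S\(S\NP))/NP  lex  "idea"
[4,5] NP  lex  "clearly"
[3,5] S\(S\NP)  >  k=4
[0,5] S  <  k=3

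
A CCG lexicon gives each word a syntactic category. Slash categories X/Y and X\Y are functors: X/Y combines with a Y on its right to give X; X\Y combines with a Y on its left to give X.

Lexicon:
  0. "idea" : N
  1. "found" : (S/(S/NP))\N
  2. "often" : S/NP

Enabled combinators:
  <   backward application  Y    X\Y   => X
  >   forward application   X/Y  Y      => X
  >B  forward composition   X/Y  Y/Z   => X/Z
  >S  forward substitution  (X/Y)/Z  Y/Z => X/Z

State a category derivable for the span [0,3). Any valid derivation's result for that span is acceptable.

S

[0,3] S   >
  [0,2] S/(S/NP)   <
    [0,1] "idea" : N
    [1,2] "found" : (S/(S/NP))\N
  [2,3] "often" : S/NP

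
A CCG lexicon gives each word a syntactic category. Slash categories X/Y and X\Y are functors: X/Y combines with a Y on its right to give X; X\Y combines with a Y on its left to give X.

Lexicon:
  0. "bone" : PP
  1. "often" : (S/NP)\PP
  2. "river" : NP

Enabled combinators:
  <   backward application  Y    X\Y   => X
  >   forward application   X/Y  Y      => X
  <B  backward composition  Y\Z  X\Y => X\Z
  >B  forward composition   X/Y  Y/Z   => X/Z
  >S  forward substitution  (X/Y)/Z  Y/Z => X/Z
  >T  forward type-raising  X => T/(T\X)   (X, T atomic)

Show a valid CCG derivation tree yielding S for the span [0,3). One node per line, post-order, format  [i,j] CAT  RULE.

[0,1] PP  lex  "bone"
[1,2] (S/NP)\PP  lex  "often"
[0,2] S/NP  <  k=1
[2,3] NP  lex  "river"
[0,3] S  >  k=2

[0,3] S   >
  [0,2] S/NP   <
    [0,1] "bone" : PP
    [1,2] "often" : (S/NP)\PP
  [2,3] "river" : NP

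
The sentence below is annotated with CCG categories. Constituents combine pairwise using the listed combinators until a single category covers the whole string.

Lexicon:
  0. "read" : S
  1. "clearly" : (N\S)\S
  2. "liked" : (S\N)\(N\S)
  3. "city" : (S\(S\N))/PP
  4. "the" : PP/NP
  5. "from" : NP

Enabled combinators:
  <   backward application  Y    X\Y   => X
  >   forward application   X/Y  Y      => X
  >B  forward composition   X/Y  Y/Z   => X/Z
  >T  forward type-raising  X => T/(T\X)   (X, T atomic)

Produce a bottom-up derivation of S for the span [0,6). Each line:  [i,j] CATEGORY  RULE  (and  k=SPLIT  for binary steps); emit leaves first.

[0,1] S  lex  "read"
[1,2] (N\S)\S  lex  "clearly"
[0,2] N\S  <  k=1
[2,3] (S\N)\(N\S)  lex  "liked"
[0,3] S\N  <  k=2
[3,4] (S\(S\N))/PP  lex  "city"
[4,5] PP/NP  lex  "the"
[5,6] NP  lex  "from"
[4,6] PP  >  k=5
[3,6] S\(S\N)  >  k=4
[0,6] S  <  k=3

[0,6] S   <
  [0,3] S\N   <
    [0,2] N\S   <
      [0,1] "read" : S
      [1,2] "clearly" : (N\S)\S
    [2,3] "liked" : (S\N)\(N\S)
  [3,6] S\(S\N)   >
    [3,4] "city" : (S\(S\N))/PP
    [4,6] PP   >
      [4,5] "the" : PP/NP
      [5,6] "from" : NP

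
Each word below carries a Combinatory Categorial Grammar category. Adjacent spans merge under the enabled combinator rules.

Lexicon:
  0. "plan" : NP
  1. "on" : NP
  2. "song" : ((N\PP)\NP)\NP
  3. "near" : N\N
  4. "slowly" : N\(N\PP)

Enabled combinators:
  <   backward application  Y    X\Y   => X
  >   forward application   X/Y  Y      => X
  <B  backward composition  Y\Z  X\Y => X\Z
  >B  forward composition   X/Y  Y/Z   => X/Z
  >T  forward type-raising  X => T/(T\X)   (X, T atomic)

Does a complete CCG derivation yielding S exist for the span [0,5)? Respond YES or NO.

NP NP ((N\PP)\NP)\NP N\N N\(N\PP)
CKY chart[0,5] = {N, N/(N\N), NP/(NP\N), PP/(PP\N), S/(S\N)}; S ∉ chart

NO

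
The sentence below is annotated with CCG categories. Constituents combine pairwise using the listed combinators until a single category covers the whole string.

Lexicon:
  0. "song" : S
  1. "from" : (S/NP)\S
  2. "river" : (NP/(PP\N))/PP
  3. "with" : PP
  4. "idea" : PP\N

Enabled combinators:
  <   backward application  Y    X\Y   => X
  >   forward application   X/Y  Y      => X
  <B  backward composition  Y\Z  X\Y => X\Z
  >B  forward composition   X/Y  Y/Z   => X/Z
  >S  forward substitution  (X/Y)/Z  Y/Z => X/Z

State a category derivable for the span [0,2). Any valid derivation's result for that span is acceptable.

S/NP

[0,5] S   >
  [0,2] S/NP   <
    [0,1] "song" : S
    [1,2] "from" : (S/NP)\S
  [2,5] NP   >
    [2,4] NP/(PP\N)   >
      [2,3] "river" : (NP/(PP\N))/PP
      [3,4] "with" : PP
    [4,5] "idea" : PP\N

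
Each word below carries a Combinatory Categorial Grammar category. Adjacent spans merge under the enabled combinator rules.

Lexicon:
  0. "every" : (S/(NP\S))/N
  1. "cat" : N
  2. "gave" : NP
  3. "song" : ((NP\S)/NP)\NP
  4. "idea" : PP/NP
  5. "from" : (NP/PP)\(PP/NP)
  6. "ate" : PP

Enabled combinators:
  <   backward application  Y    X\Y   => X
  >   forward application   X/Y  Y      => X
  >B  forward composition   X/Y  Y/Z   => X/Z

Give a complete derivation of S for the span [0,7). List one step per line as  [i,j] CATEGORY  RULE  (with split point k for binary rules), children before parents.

[0,1] (S/(NP\S))/N  lex  "every"
[1,2] N  lex  "cat"
[0,2] S/(NP\S)  >  k=1
[2,3] NP  lex  "gave"
[3,4] ((NP\S)/NP)\NP  lex  "song"
[2,4] (NP\S)/NP  <  k=3
[4,5] PP/NP  lex  "idea"
[5,6] (NP/PP)\(PP/NP)  lex  "from"
[4,6] NP/PP  <  k=5
[6,7] PP  lex  "ate"
[4,7] NP  >  k=6
[2,7] NP\S  >  k=4
[0,7] S  >  k=2

[0,7] S   >
  [0,2] S/(NP\S)   >
    [0,1] "every" : (S/(NP\S))/N
    [1,2] "cat" : N
  [2,7] NP\S   >
    [2,4] (NP\S)/NP   <
      [2,3] "gave" : NP
      [3,4] "song" : ((NP\S)/NP)\NP
    [4,7] NP   >
      [4,6] NP/PP   <
        [4,5] "idea" : PP/NP
        [5,6] "from" : (NP/PP)\(PP/NP)
      [6,7] "ate" : PP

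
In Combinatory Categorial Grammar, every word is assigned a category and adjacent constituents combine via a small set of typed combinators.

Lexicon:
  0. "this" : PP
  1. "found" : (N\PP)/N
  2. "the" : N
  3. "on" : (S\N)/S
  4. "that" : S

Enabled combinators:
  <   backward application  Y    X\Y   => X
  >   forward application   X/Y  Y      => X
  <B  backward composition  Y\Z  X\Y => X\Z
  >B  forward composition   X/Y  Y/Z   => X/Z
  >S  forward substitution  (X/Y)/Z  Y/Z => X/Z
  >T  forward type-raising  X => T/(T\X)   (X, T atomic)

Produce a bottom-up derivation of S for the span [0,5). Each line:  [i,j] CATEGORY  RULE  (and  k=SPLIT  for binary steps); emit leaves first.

[0,1] PP  lex  "this"
[0,1] N/(N\PP)  >T
[1,2] (N\PP)/N  lex  "found"
[2,3] N  lex  "the"
[1,3] N\PP  >  k=2
[0,3] N  >  k=1
[3,4] (S\N)/S  lex  "on"
[4,5] S  lex  "that"
[3,5] S\N  >  k=4
[0,5] S  <  k=3

[0,5] S   <
  [0,3] N   >
    [0,1] N/(N\PP)   >T
      [0,1] "this" : PP
    [1,3] N\PP   >
      [1,2] "found" : (N\PP)/N
      [2,3] "the" : N
  [3,5] S\N   >
    [3,4] "on" : (S\N)/S
    [4,5] "that" : S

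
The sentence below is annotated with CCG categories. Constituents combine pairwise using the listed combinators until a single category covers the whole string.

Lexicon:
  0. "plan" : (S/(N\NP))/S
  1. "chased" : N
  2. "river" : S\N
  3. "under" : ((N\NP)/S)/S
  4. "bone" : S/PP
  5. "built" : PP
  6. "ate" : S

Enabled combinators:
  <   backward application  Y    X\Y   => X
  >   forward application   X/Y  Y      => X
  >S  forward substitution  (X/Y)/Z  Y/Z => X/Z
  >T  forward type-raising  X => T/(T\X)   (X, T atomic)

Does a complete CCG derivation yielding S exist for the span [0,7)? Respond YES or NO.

[0,7] S   >
  [0,3] S/(N\NP)   >
    [0,1] "plan" : (S/(N\NP))/S
    [1,3] S   >
      [1,2] S/(S\N)   >T
        [1,2] "chased" : N
      [2,3] "river" : S\N
  [3,7] N\NP   >
    [3,6] (N\NP)/S   >
      [3,4] "under" : ((N\NP)/S)/S
      [4,6] S   >
        [4,5] "bone" : S/PP
        [5,6] "built" : PP
    [6,7] "ate" : S

YES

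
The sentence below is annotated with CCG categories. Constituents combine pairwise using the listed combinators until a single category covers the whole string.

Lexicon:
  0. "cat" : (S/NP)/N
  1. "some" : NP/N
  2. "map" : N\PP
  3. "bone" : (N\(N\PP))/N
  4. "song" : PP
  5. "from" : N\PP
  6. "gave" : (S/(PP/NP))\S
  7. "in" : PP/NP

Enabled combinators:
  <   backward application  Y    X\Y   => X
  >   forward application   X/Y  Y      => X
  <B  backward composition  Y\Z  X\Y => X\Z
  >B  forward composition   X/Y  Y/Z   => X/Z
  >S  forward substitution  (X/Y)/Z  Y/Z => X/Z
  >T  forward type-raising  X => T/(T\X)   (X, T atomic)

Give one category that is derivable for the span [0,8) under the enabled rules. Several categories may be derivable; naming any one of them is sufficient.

S

[0,8] S   >
  [0,7] S/(PP/NP)   <
    [0,6] S   >
      [0,2] S/N   >S
        [0,1] "cat" : (S/NP)/N
        [1,2] "some" : NP/N
      [2,6] N   <
        [2,3] "map" : N\PP
        [3,6] N\(N\PP)   >
          [3,4] "bone" : (N\(N\PP))/N
          [4,6] N   >
            [4,5] N/(N\PP)   >T
              [4,5] "song" : PP
            [5,6] "from" : N\PP
    [6,7] "gave" : (S/(PP/NP))\S
  [7,8] "in" : PP/NP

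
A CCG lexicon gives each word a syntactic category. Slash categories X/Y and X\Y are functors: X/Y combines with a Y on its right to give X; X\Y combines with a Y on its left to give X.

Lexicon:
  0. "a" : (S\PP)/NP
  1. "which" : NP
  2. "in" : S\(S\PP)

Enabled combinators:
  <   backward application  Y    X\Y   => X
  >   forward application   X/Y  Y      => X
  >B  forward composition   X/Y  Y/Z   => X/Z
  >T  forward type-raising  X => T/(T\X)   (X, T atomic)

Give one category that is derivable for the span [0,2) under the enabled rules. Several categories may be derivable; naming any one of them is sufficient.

[0,3] S   <
  [0,2] S\PP   >
    [0,1] "a" : (S\PP)/NP
    [1,2] "which" : NP
  [2,3] "in" : S\(S\PP)

S\PP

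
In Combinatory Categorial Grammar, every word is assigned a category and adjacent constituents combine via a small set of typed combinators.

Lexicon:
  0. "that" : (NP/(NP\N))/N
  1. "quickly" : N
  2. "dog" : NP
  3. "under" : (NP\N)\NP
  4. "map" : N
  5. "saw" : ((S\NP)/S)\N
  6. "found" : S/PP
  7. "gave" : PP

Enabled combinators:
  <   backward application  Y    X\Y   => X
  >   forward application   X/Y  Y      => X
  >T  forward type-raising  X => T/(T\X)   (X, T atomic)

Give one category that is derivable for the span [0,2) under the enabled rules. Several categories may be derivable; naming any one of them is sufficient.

[0,8] S   <
  [0,4] NP   >
    [0,2] NP/(NP\N)   >
      [0,1] "that" : (NP/(NP\N))/N
      [1,2] "quickly" : N
    [2,4] NP\N   <
      [2,3] "dog" : NP
      [3,4] "under" : (NP\N)\NP
  [4,8] S\NP   >
    [4,6] (S\NP)/S   <
      [4,5] "map" : N
      [5,6] "saw" : ((S\NP)/S)\N
    [6,8] S   >
      [6,7] "found" : S/PP
      [7,8] "gave" : PP

NP/(NP\N)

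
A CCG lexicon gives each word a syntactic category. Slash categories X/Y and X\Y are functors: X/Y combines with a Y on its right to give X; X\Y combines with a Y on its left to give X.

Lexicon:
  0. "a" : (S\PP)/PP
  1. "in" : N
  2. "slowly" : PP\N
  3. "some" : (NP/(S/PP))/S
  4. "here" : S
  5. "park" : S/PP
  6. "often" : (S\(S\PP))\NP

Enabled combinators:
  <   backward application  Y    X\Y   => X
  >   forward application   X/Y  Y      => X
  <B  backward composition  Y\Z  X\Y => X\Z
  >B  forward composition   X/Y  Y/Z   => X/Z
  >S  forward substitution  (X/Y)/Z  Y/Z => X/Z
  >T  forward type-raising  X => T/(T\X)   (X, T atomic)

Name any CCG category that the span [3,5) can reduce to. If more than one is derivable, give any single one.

[0,7] S   <
  [0,3] S\PP   >
    [0,1] "a" : (S\PP)/PP
    [1,3] PP   >
      [1,2] PP/(PP\N)   >T
        [1,2] "in" : N
      [2,3] "slowly" : PP\N
  [3,7] S\(S\PP)   <
    [3,6] NP   >
      [3,5] NP/(S/PP)   >
        [3,4] "some" : (NP/(S/PP))/S
        [4,5] "here" : S
      [5,6] "park" : S/PP
    [6,7] "often" : (S\(S\PP))\NP

NP/(S/PP)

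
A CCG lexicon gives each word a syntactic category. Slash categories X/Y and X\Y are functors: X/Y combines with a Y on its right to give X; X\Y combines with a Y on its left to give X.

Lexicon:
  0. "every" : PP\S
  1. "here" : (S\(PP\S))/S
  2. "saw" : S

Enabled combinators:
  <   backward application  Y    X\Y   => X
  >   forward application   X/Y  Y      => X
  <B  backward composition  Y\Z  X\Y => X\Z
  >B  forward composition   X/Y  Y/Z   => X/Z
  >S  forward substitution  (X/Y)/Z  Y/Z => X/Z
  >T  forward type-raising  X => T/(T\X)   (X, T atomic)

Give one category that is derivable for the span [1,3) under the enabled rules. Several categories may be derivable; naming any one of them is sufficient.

S\(PP\S)

[0,3] S   <
  [0,1] "every" : PP\S
  [1,3] S\(PP\S)   >
    [1,2] "here" : (S\(PP\S))/S
    [2,3] "saw" : S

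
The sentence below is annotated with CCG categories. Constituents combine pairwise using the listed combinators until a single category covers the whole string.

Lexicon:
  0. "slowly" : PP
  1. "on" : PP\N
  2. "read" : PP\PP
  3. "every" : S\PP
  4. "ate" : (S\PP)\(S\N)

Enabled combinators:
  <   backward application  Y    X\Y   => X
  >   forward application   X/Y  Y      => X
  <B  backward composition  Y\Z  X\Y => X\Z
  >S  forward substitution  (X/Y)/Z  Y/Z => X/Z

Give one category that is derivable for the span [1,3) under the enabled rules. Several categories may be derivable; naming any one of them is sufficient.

PP\N

[0,5] S   <
  [0,1] "slowly" : PP
  [1,5] S\PP   <
    [1,4] S\N   <B
      [1,3] PP\N   <B
        [1,2] "on" : PP\N
        [2,3] "read" : PP\PP
      [3,4] "every" : S\PP
    [4,5] "ate" : (S\PP)\(S\N)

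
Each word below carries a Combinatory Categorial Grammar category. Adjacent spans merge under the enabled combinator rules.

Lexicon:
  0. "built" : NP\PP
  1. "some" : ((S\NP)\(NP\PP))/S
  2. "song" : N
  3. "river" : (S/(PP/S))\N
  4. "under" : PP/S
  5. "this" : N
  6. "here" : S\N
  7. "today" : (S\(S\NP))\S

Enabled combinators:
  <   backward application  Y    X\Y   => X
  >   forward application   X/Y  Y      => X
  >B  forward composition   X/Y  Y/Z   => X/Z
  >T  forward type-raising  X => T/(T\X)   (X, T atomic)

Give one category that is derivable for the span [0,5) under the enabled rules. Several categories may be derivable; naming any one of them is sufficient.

[0,8] S   <
  [0,5] S\NP   <
    [0,1] "built" : NP\PP
    [1,5] (S\NP)\(NP\PP)   >
      [1,2] "some" : ((S\NP)\(NP\PP))/S
      [2,5] S   >
        [2,4] S/(PP/S)   <
          [2,3] "song" : N
          [3,4] "river" : (S/(PP/S))\N
        [4,5] "under" : PP/S
  [5,8] S\(S\NP)   <
    [5,7] S   <
      [5,6] "this" : N
      [6,7] "here" : S\N
    [7,8] "today" : (S\(S\NP))\S

S\NP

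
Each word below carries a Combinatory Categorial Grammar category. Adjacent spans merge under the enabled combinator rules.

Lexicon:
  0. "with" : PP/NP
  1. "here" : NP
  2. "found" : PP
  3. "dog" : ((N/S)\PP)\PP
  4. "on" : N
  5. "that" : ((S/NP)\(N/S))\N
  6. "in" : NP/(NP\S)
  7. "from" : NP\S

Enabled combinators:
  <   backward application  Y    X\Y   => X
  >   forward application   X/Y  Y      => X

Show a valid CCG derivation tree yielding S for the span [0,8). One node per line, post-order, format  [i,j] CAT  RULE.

[0,8] S   >
  [0,6] S/NP   <
    [0,4] N/S   <
      [0,2] PP   >
        [0,1] "with" : PP/NP
        [1,2] "here" : NP
      [2,4] (N/S)\PP   <
        [2,3] "found" : PP
        [3,4] "dog" : ((N/S)\PP)\PP
    [4,6] (S/NP)\(N/S)   <
      [4,5] "on" : N
      [5,6] "that" : ((S/NP)\(N/S))\N
  [6,8] NP   >
    [6,7] "in" : NP/(NP\S)
    [7,8] "from" : NP\S

[0,1] PP/NP  lex  "with"
[1,2] NP  lex  "here"
[0,2] PP  >  k=1
[2,3] PP  lex  "found"
[3,4] ((N/S)\PP)\PP  lex  "dog"
[2,4] (N/S)\PP  <  k=3
[0,4] N/S  <  k=2
[4,5] N  lex  "on"
[5,6] ((S/NP)\(N/S))\N  lex  "that"
[4,6] (S/NP)\(N/S)  <  k=5
[0,6] S/NP  <  k=4
[6,7] NP/(NP\S)  lex  "in"
[7,8] NP\S  lex  "from"
[6,8] NP  >  k=7
[0,8] S  >  k=6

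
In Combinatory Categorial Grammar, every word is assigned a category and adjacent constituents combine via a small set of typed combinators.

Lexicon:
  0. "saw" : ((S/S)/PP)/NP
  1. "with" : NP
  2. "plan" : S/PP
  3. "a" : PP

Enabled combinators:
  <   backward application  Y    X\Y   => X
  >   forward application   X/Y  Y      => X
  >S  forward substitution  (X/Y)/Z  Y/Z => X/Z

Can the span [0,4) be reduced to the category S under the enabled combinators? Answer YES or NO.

[0,4] S   >
  [0,3] S/PP   >S
    [0,2] (S/S)/PP   >
      [0,1] "saw" : ((S/S)/PP)/NP
      [1,2] "with" : NP
    [2,3] "plan" : S/PP
  [3,4] "a" : PP

YES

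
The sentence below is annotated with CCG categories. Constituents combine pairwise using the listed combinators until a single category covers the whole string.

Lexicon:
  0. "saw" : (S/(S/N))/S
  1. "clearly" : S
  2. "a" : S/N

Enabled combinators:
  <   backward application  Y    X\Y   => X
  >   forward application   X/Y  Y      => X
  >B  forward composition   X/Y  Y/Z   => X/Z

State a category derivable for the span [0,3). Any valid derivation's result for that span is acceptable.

[0,3] S   >
  [0,2] S/(S/N)   >
    [0,1] "saw" : (S/(S/N))/S
    [1,2] "clearly" : S
  [2,3] "a" : S/N

S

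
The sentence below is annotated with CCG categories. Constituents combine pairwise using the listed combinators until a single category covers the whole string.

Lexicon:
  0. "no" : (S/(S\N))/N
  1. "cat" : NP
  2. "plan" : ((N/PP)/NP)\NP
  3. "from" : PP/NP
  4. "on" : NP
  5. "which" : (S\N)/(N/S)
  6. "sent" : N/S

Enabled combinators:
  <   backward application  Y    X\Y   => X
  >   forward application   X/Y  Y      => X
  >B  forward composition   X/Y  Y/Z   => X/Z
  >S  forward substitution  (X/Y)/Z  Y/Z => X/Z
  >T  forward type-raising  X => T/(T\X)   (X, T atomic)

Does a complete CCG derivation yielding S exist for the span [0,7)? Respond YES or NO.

[0,7] S   >
  [0,5] S/(S\N)   >
    [0,1] "no" : (S/(S\N))/N
    [1,5] N   >
      [1,4] N/NP   >S
        [1,3] (N/PP)/NP   <
          [1,2] "cat" : NP
          [2,3] "plan" : ((N/PP)/NP)\NP
        [3,4] "from" : PP/NP
      [4,5] "on" : NP
  [5,7] S\N   >
    [5,6] "which" : (S\N)/(N/S)
    [6,7] "sent" : N/S

YES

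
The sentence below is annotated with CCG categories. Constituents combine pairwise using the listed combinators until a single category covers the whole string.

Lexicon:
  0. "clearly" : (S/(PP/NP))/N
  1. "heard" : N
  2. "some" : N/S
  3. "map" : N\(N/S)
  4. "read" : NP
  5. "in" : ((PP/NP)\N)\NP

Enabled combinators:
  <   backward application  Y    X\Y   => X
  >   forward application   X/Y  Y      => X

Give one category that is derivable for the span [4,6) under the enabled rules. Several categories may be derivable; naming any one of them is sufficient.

[0,6] S   >
  [0,2] S/(PP/NP)   >
    [0,1] "clearly" : (S/(PP/NP))/N
    [1,2] "heard" : N
  [2,6] PP/NP   <
    [2,4] N   <
      [2,3] "some" : N/S
      [3,4] "map" : N\(N/S)
    [4,6] (PP/NP)\N   <
      [4,5] "read" : NP
      [5,6] "in" : ((PP/NP)\N)\NP

(PP/NP)\N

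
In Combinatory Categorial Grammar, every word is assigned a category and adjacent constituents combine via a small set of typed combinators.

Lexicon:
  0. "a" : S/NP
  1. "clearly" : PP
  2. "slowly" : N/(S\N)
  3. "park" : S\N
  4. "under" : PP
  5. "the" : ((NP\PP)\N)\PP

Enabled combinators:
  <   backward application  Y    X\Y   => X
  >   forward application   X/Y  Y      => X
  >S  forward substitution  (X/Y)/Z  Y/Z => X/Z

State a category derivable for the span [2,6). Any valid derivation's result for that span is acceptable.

[0,6] S   >
  [0,1] "a" : S/NP
  [1,6] NP   <
    [1,2] "clearly" : PP
    [2,6] NP\PP   <
      [2,4] N   >
        [2,3] "slowly" : N/(S\N)
        [3,4] "park" : S\N
      [4,6] (NP\PP)\N   <
        [4,5] "under" : PP
        [5,6] "the" : ((NP\PP)\N)\PP

NP\PP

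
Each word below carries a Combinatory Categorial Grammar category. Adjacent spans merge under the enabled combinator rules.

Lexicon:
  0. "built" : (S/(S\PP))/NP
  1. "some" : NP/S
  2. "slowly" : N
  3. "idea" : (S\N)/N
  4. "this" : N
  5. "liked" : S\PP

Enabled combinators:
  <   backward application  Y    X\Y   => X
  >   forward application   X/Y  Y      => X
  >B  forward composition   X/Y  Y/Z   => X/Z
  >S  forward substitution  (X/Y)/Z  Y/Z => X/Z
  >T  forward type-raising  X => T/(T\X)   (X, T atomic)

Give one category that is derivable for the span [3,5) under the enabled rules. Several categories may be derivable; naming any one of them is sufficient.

[0,6] S   >
  [0,5] S/(S\PP)   >
    [0,1] "built" : (S/(S\PP))/NP
    [1,5] NP   >
      [1,2] "some" : NP/S
      [2,5] S   >
        [2,3] S/(S\N)   >T
          [2,3] "slowly" : N
        [3,5] S\N   >
          [3,4] "idea" : (S\N)/N
          [4,5] "this" : N
  [5,6] "liked" : S\PP

S\N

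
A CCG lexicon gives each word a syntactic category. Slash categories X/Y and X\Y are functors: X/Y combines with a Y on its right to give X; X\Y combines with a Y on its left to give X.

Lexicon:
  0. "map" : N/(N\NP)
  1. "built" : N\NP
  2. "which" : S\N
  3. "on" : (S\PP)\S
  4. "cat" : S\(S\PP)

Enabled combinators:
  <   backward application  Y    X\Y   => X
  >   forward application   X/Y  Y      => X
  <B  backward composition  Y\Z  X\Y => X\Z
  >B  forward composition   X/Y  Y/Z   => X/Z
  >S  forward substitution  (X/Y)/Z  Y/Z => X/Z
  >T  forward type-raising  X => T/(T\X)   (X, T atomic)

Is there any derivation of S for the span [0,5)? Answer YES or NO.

[0,5] S   <
  [0,4] S\PP   <
    [0,3] S   <
      [0,2] N   >
        [0,1] "map" : N/(N\NP)
        [1,2] "built" : N\NP
      [2,3] "which" : S\N
    [3,4] "on" : (S\PP)\S
  [4,5] "cat" : S\(S\PP)

YES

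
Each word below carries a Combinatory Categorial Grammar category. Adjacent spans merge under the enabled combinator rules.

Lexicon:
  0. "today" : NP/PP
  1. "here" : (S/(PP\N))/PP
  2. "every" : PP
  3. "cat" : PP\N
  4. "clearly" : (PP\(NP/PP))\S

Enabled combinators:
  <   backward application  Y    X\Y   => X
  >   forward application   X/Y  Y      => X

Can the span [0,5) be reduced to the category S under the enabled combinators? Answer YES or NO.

NP/PP (S/(PP\N))/PP PP PP\N (PP\(NP/PP))\S
CKY chart[0,5] = {PP}; S ∉ chart

NO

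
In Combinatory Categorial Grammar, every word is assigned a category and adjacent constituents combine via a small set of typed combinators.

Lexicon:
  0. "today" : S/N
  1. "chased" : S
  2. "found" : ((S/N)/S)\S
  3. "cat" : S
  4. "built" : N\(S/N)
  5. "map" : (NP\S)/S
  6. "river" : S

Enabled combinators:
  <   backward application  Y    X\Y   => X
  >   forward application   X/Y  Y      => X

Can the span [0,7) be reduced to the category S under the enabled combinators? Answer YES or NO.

NO

S/N S ((S/N)/S)\S S N\(S/N) (NP\S)/S S
CKY chart[0,7] = {NP}; S ∉ chart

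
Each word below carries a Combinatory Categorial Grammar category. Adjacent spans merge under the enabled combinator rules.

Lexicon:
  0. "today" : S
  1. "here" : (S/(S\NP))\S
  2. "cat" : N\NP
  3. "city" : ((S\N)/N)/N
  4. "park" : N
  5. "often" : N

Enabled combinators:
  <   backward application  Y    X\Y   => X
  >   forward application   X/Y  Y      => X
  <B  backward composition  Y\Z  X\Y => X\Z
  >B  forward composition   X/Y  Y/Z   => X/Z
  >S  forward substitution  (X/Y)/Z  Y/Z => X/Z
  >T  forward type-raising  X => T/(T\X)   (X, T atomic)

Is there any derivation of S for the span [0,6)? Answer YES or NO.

YES

[0,6] S   >
  [0,2] S/(S\NP)   <
    [0,1] "today" : S
    [1,2] "here" : (S/(S\NP))\S
  [2,6] S\NP   <B
    [2,3] "cat" : N\NP
    [3,6] S\N   >
      [3,5] (S\N)/N   >
        [3,4] "city" : ((S\N)/N)/N
        [4,5] "park" : N
      [5,6] "often" : N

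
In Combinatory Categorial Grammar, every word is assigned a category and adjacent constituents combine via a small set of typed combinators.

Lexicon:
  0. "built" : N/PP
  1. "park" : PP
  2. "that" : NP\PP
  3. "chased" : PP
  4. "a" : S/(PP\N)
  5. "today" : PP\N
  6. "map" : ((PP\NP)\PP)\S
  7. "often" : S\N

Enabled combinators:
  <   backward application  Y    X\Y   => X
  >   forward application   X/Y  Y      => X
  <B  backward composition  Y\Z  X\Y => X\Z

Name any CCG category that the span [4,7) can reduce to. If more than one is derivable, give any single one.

[0,8] S   <
  [0,7] N   >
    [0,1] "built" : N/PP
    [1,7] PP   <
      [1,3] NP   <
        [1,2] "park" : PP
        [2,3] "that" : NP\PP
      [3,7] PP\NP   <
        [3,4] "chased" : PP
        [4,7] (PP\NP)\PP   <
          [4,6] S   >
            [4,5] "a" : S/(PP\N)
            [5,6] "today" : PP\N
          [6,7] "map" : ((PP\NP)\PP)\S
  [7,8] "often" : S\N

(PP\NP)\PP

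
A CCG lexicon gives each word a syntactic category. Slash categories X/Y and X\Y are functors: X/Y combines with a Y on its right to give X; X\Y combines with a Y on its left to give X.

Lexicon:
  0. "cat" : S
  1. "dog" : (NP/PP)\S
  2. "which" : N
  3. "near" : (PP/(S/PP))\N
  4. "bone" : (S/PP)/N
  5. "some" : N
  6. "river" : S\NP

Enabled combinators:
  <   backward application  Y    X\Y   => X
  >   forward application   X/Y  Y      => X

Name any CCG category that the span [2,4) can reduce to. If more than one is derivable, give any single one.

PP/(S/PP)

[0,7] S   <
  [0,6] NP   >
    [0,2] NP/PP   <
      [0,1] "cat" : S
      [1,2] "dog" : (NP/PP)\S
    [2,6] PP   >
      [2,4] PP/(S/PP)   <
        [2,3] "which" : N
        [3,4] "near" : (PP/(S/PP))\N
      [4,6] S/PP   >
        [4,5] "bone" : (S/PP)/N
        [5,6] "some" : N
  [6,7] "river" : S\NP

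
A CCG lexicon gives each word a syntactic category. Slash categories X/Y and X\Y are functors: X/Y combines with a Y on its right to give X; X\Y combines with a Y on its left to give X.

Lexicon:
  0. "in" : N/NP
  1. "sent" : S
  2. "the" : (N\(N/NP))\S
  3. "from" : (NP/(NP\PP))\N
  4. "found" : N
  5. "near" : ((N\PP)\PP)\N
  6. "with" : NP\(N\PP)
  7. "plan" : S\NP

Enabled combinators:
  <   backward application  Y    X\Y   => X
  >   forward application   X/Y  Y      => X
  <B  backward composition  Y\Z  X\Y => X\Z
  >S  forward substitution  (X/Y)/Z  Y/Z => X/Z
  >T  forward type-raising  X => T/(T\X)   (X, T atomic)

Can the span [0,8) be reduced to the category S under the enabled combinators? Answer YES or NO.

[0,8] S   <
  [0,7] NP   >
    [0,4] NP/(NP\PP)   <
      [0,3] N   <
        [0,1] "in" : N/NP
        [1,3] N\(N/NP)   <
          [1,2] "sent" : S
          [2,3] "the" : (N\(N/NP))\S
      [3,4] "from" : (NP/(NP\PP))\N
    [4,7] NP\PP   <B
      [4,6] (N\PP)\PP   <
        [4,5] "found" : N
        [5,6] "near" : ((N\PP)\PP)\N
      [6,7] "with" : NP\(N\PP)
  [7,8] "plan" : S\NP

YES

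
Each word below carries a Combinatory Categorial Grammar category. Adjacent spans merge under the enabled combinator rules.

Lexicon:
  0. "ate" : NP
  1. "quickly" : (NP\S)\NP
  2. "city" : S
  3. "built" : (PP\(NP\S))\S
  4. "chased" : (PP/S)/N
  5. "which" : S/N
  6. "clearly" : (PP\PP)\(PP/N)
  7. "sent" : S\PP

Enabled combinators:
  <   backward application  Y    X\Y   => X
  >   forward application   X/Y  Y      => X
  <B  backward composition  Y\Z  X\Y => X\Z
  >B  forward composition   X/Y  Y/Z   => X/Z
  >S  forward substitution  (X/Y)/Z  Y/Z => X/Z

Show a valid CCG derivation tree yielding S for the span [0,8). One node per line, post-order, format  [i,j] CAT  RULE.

[0,1] NP  lex  "ate"
[1,2] (NP\S)\NP  lex  "quickly"
[0,2] NP\S  <  k=1
[2,3] S  lex  "city"
[3,4] (PP\(NP\S))\S  lex  "built"
[2,4] PP\(NP\S)  <  k=3
[0,4] PP  <  k=2
[4,5] (PP/S)/N  lex  "chased"
[5,6] S/N  lex  "which"
[4,6] PP/N  >S  k=5
[6,7] (PP\PP)\(PP/N)  lex  "clearly"
[4,7] PP\PP  <  k=6
[7,8] S\PP  lex  "sent"
[4,8] S\PP  <B  k=7
[0,8] S  <  k=4

[0,8] S   <
  [0,4] PP   <
    [0,2] NP\S   <
      [0,1] "ate" : NP
      [1,2] "quickly" : (NP\S)\NP
    [2,4] PP\(NP\S)   <
      [2,3] "city" : S
      [3,4] "built" : (PP\(NP\S))\S
  [4,8] S\PP   <B
    [4,7] PP\PP   <
      [4,6] PP/N   >S
        [4,5] "chased" : (PP/S)/N
        [5,6] "which" : S/N
      [6,7] "clearly" : (PP\PP)\(PP/N)
    [7,8] "sent" : S\PP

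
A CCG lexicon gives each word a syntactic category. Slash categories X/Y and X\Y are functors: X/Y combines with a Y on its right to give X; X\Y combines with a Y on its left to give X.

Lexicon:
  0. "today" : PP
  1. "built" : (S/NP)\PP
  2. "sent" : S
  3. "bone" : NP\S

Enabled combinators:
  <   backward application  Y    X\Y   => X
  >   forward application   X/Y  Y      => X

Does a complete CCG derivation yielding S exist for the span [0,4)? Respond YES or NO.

[0,4] S   >
  [0,2] S/NP   <
    [0,1] "today" : PP
    [1,2] "built" : (S/NP)\PP
  [2,4] NP   <
    [2,3] "sent" : S
    [3,4] "bone" : NP\S

YES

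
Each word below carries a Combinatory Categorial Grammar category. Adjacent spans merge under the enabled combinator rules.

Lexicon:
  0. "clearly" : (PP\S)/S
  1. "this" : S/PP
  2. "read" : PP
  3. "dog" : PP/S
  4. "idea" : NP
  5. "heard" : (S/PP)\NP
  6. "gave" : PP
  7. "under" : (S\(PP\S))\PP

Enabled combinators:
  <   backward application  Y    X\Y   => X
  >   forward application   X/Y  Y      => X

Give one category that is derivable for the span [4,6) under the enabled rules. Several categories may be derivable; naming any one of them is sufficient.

[0,8] S   <
  [0,3] PP\S   >
    [0,1] "clearly" : (PP\S)/S
    [1,3] S   >
      [1,2] "this" : S/PP
      [2,3] "read" : PP
  [3,8] S\(PP\S)   <
    [3,7] PP   >
      [3,4] "dog" : PP/S
      [4,7] S   >
        [4,6] S/PP   <
          [4,5] "idea" : NP
          [5,6] "heard" : (S/PP)\NP
        [6,7] "gave" : PP
    [7,8] "under" : (S\(PP\S))\PP

S/PP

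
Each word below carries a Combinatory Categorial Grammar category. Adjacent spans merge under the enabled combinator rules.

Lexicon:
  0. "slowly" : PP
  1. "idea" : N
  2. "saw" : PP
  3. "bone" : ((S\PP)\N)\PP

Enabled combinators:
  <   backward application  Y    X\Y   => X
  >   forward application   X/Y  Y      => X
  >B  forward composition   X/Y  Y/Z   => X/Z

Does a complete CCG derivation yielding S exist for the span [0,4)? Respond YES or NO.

[0,4] S   <
  [0,1] "slowly" : PP
  [1,4] S\PP   <
    [1,2] "idea" : N
    [2,4] (S\PP)\N   <
      [2,3] "saw" : PP
      [3,4] "bone" : ((S\PP)\N)\PP

YES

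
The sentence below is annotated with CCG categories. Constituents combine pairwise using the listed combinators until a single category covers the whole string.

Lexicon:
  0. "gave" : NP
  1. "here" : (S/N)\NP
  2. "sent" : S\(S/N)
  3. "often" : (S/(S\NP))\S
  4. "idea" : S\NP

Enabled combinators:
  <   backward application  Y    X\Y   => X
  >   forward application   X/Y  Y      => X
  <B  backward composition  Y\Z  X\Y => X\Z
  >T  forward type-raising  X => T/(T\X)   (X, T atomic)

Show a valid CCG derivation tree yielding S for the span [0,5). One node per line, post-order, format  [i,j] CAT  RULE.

[0,5] S   >
  [0,4] S/(S\NP)   <
    [0,3] S   >
      [0,1] S/(S\NP)   >T
        [0,1] "gave" : NP
      [1,3] S\NP   <B
        [1,2] "here" : (S/N)\NP
        [2,3] "sent" : S\(S/N)
    [3,4] "often" : (S/(S\NP))\S
  [4,5] "idea" : S\NP

[0,1] NP  lex  "gave"
[0,1] S/(S\NP)  >T
[1,2] (S/N)\NP  lex  "here"
[2,3] S\(S/N)  lex  "sent"
[1,3] S\NP  <B  k=2
[0,3] S  >  k=1
[3,4] (S/(S\NP))\S  lex  "often"
[0,4] S/(S\NP)  <  k=3
[4,5] S\NP  lex  "idea"
[0,5] S  >  k=4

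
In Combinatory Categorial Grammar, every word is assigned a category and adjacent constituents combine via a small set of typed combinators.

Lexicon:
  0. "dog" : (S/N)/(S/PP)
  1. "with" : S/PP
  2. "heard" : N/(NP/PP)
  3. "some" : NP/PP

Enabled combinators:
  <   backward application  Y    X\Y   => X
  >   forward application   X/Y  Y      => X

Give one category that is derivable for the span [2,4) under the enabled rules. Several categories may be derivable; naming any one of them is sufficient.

[0,4] S   >
  [0,2] S/N   >
    [0,1] "dog" : (S/N)/(S/PP)
    [1,2] "with" : S/PP
  [2,4] N   >
    [2,3] "heard" : N/(NP/PP)
    [3,4] "some" : NP/PP

N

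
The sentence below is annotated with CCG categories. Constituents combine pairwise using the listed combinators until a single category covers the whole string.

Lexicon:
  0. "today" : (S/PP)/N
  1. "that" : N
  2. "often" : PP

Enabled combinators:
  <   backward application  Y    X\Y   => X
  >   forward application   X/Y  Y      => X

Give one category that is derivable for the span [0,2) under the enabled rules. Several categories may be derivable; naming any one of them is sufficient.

[0,3] S   >
  [0,2] S/PP   >
    [0,1] "today" : (S/PP)/N
    [1,2] "that" : N
  [2,3] "often" : PP

S/PP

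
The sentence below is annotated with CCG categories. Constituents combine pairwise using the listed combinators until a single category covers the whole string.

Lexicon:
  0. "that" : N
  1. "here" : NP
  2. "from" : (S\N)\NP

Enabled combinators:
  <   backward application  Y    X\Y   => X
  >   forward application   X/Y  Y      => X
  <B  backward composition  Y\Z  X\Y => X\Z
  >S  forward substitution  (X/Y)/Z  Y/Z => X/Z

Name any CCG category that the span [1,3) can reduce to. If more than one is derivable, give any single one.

[0,3] S   <
  [0,1] "that" : N
  [1,3] S\N   <
    [1,2] "here" : NP
    [2,3] "from" : (S\N)\NP

S\N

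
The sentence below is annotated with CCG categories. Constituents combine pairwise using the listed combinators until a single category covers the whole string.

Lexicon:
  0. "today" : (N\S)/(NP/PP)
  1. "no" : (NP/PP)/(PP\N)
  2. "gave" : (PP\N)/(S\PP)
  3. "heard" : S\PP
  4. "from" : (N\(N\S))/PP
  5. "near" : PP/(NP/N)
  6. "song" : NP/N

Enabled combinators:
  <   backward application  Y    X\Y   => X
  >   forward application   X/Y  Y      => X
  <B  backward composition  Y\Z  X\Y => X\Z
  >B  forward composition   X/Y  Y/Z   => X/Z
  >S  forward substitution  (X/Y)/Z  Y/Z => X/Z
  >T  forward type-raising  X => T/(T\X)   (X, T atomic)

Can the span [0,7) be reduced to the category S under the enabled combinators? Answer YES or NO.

NO

(N\S)/(NP/PP) (NP/PP)/(PP\N) (PP\N)/(S\PP) S\PP (N\(N\S))/PP PP/(NP/N) NP/N
CKY chart[0,7] = {N, N/(N\N), NP/(NP\N), PP/(PP\N), S/(S\N)}; S ∉ chart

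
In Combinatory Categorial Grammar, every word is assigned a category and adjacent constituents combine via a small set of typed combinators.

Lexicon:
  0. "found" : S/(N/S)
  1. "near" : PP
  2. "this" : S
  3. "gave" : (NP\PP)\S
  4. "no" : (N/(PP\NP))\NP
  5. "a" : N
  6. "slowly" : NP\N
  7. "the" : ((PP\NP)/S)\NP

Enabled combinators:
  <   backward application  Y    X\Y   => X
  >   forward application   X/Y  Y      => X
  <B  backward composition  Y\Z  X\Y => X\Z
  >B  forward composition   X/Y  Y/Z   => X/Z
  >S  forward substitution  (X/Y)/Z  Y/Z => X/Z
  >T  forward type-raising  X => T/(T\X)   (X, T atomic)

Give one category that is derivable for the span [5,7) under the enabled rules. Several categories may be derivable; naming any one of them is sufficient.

[0,8] S   >
  [0,1] "found" : S/(N/S)
  [1,8] N/S   >B
    [1,5] N/(PP\NP)   <
      [1,4] NP   <
        [1,2] "near" : PP
        [2,4] NP\PP   <
          [2,3] "this" : S
          [3,4] "gave" : (NP\PP)\S
      [4,5] "no" : (N/(PP\NP))\NP
    [5,8] (PP\NP)/S   <
      [5,7] NP   <
        [5,6] "a" : N
        [6,7] "slowly" : NP\N
      [7,8] "the" : ((PP\NP)/S)\NP

NP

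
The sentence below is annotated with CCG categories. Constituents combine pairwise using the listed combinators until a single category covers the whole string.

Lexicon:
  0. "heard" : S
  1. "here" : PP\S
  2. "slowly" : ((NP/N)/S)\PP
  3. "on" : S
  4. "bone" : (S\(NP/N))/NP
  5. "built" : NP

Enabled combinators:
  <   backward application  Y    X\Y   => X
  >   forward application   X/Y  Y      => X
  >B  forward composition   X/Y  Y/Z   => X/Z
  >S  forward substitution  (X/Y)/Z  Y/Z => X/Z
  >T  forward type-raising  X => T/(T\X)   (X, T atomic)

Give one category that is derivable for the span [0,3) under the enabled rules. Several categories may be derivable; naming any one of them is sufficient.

[0,6] S   <
  [0,4] NP/N   >
    [0,3] (NP/N)/S   <
      [0,2] PP   <
        [0,1] "heard" : S
        [1,2] "here" : PP\S
      [2,3] "slowly" : ((NP/N)/S)\PP
    [3,4] "on" : S
  [4,6] S\(NP/N)   >
    [4,5] "bone" : (S\(NP/N))/NP
    [5,6] "built" : NP

(NP/N)/S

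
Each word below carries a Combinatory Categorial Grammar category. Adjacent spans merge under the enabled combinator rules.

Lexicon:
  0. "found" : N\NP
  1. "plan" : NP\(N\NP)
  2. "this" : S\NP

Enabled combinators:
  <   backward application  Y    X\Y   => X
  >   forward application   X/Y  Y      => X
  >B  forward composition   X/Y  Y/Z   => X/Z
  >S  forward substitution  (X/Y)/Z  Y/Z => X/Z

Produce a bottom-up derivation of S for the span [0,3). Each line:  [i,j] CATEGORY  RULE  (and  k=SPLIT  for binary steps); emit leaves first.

[0,3] S   <
  [0,2] NP   <
    [0,1] "found" : N\NP
    [1,2] "plan" : NP\(N\NP)
  [2,3] "this" : S\NP

[0,1] N\NP  lex  "found"
[1,2] NP\(N\NP)  lex  "plan"
[0,2] NP  <  k=1
[2,3] S\NP  lex  "this"
[0,3] S  <  k=2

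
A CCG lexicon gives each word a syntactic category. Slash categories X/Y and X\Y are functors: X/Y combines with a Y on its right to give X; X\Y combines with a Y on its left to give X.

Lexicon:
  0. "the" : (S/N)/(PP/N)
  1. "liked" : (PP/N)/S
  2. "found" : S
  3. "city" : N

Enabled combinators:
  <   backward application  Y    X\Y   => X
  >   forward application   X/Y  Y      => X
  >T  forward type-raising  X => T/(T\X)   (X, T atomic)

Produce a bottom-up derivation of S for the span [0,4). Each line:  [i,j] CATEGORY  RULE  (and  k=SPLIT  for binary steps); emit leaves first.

[0,4] S   >
  [0,3] S/N   >
    [0,1] "the" : (S/N)/(PP/N)
    [1,3] PP/N   >
      [1,2] "liked" : (PP/N)/S
      [2,3] "found" : S
  [3,4] "city" : N

[0,1] (S/N)/(PP/N)  lex  "the"
[1,2] (PP/N)/S  lex  "liked"
[2,3] S  lex  "found"
[1,3] PP/N  >  k=2
[0,3] S/N  >  k=1
[3,4] N  lex  "city"
[0,4] S  >  k=3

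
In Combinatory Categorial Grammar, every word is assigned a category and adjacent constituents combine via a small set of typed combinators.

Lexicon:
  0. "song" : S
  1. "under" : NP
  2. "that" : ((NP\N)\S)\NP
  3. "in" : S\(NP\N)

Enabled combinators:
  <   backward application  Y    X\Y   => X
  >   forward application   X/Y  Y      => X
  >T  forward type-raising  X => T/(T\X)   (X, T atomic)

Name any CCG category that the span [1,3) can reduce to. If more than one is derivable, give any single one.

[0,4] S   <
  [0,3] NP\N   <
    [0,1] "song" : S
    [1,3] (NP\N)\S   <
      [1,2] "under" : NP
      [2,3] "that" : ((NP\N)\S)\NP
  [3,4] "in" : S\(NP\N)

(NP\N)\S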